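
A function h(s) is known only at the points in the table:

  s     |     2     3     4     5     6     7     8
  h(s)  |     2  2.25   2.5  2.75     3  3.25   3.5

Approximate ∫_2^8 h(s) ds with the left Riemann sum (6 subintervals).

15.75

Δs = 1.
Sum = 1·[2 + 2.25 + 2.5 + 2.75 + 3 + 3.25] = 15.75.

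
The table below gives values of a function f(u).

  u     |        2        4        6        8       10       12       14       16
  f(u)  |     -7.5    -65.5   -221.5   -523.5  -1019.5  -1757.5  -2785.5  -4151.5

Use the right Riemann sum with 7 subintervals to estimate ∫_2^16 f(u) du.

Δu = 2.
Sum = 2·[(-65.5) + (-221.5) + (-523.5) + (-1019.5) + (-1757.5) + (-2785.5) + (-4151.5)] = -21049.

-21049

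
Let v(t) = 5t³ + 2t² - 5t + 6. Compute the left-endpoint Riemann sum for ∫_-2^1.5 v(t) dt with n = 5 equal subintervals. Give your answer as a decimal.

Δt = (1.5 − (-2))/5 = 0.7.
Left endpoints: -2, -1.3, -0.6, 0.1, 0.8.
v(-2) = -16, v(-1.3) = 4.895, v(-0.6) = 8.64, v(0.1) = 5.525, v(0.8) = 5.84.
Sum = Δt · [v(-2) + v(-1.3) + v(-0.6) + v(0.1) + v(0.8)].
Sum = 6.23.

6.23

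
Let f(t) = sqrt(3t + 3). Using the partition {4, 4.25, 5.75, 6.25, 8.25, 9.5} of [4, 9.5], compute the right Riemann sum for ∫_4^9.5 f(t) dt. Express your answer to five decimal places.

27.62526

Subinterval widths: 0.25, 1.5, 0.5, 2, 1.25.
Right endpoints: 4.25, 5.75, 6.25, 8.25, 9.5.
f(4.25) ≈ 3.96863, f(5.75) ≈ 4.50000, f(6.25) ≈ 4.66369, f(8.25) ≈ 5.26783, f(9.5) ≈ 5.61249.
Sum = Σ Δt_i · f(t_i).
Sum ≈ 27.62526.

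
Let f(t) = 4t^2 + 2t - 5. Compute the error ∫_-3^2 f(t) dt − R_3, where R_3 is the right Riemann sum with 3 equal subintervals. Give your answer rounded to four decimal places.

Exact integral: ∫_-3^2 f(t) dt ≈ 16.666667.
R_3 ≈ 17.592593.
Error ≈ 16.666667 − 17.592593 ≈ -0.9259.

-0.9259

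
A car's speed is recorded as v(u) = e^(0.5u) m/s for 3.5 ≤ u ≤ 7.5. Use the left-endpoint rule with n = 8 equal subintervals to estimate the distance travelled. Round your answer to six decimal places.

Δu = (7.5 − 3.5)/8 = 0.5.
Left endpoints: 3.5, 4, 4.5, 5, 5.5, 6, 6.5, 7.
v(3.5) ≈ 5.754603, v(4) ≈ 7.389056, v(4.5) ≈ 9.487736, v(5) ≈ 12.182494, v(5.5) ≈ 15.642632, v(6) ≈ 20.085537, v(6.5) ≈ 25.790340, v(7) ≈ 33.115452.
Sum = Δu · [v(3.5) + v(4) + v(4.5) + ...].
Sum ≈ 64.723925.

64.723925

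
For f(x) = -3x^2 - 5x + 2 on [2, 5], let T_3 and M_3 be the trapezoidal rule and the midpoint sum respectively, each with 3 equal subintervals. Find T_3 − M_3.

T_3 = -165.
M_3 = -162.75.
T_3 − M_3 = -2.25.

-2.25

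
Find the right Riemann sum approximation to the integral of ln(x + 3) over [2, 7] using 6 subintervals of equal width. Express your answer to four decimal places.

Δx = (7 − 2)/6 = 5/6.
Right endpoints: 17/6, 11/3, 4.5, 16/3, 37/6, 7.
f(17/6) ≈ 1.7636, f(11/3) ≈ 1.8971, f(4.5) ≈ 2.0149, f(16/3) ≈ 2.1203, f(37/6) ≈ 2.2156, f(7) ≈ 2.3026.
Sum = Δx · [f(17/6) + f(11/3) + f(4.5) + ...].
Sum ≈ 10.2617.

10.2617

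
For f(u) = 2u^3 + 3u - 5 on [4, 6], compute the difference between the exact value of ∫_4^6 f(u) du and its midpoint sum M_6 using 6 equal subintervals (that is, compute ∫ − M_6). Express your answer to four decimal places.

Exact integral: ∫_4^6 f(u) du = 540.
M_6 ≈ 539.444444.
Error ≈ 540 − 539.444444 ≈ 0.5556.

0.5556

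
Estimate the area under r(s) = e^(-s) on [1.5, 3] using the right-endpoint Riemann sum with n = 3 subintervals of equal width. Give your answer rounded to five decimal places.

Δs = (3 − 1.5)/3 = 0.5.
Right endpoints: 2, 2.5, 3.
r(2) ≈ 0.13534, r(2.5) ≈ 0.08208, r(3) ≈ 0.04979.
Sum = Δs · [r(2) + r(2.5) + r(3)].
Sum ≈ 0.13360.

0.13360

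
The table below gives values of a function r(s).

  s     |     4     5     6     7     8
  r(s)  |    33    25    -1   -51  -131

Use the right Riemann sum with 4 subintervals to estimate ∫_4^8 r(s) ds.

Δs = 1.
Sum = 1·[25 + (-1) + (-51) + (-131)] = -158.

-158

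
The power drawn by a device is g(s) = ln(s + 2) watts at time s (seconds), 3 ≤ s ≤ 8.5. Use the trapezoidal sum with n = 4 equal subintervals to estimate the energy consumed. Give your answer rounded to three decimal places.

11.126

Δs = (8.5 − 3)/4 = 1.375.
g(3) ≈ 1.609, g(4.375) ≈ 1.852, g(5.75) ≈ 2.048, g(7.125) ≈ 2.211, g(8.5) ≈ 2.351.
T_4 = (Δs/2)·[g(s_0) + 2g(s_1) + 2g(s_2) + 2g(s_3) + g(s_4)].
Sum ≈ 11.126.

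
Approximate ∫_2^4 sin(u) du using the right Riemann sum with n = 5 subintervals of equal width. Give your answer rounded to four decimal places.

Δu = (4 − 2)/5 = 0.4.
Right endpoints: 2.4, 2.8, 3.2, 3.6, 4.
f(2.4) ≈ 0.6755, f(2.8) ≈ 0.3350, f(3.2) ≈ -0.0584, f(3.6) ≈ -0.4425, f(4) ≈ -0.7568.
Sum = Δu · [f(2.4) + f(2.8) + f(3.2) + f(3.6) + f(4)].
Sum ≈ -0.0989.

-0.0989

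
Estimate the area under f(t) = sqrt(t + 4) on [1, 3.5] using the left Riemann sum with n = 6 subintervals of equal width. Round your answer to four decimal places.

Δt = (3.5 − 1)/6 = 5/12.
Left endpoints: 1, 17/12, 11/6, 2.25, 8/3, 37/12.
f(1) ≈ 2.2361, f(17/12) ≈ 2.3274, f(11/6) ≈ 2.4152, f(2.25) ≈ 2.5000, f(8/3) ≈ 2.5820, f(37/12) ≈ 2.6615.
Sum = Δt · [f(1) + f(17/12) + f(11/6) + ...].
Sum ≈ 6.1342.

6.1342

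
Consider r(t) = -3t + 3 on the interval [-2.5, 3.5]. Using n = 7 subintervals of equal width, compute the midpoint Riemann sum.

Δt = (3.5 − (-2.5))/7 = 6/7.
Midpoints: -29/14, -17/14, -5/14, 0.5, 19/14, 31/14, 43/14.
r(-29/14) = 129/14, r(-17/14) = 93/14, r(-5/14) = 57/14, r(0.5) = 1.5, r(19/14) = -15/14, r(31/14) = -51/14, r(43/14) = -87/14.
Sum = Δt · [r(-29/14) + r(-17/14) + r(-5/14) + ...].
Sum = 9.

9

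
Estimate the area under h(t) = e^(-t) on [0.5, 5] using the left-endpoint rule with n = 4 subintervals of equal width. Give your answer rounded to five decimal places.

0.99914

Δt = (5 − 0.5)/4 = 1.125.
Left endpoints: 0.5, 1.625, 2.75, 3.875.
h(0.5) ≈ 0.60653, h(1.625) ≈ 0.19691, h(2.75) ≈ 0.06393, h(3.875) ≈ 0.02075.
Sum = Δt · [h(0.5) + h(1.625) + h(2.75) + h(3.875)].
Sum ≈ 0.99914.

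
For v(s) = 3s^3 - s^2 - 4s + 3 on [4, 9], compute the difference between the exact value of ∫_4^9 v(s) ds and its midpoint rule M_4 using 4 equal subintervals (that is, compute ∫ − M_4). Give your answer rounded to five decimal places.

Exact integral: ∫_4^9 v(s) ds ≈ 4392.0833333.
M_4 = 4354.6484375.
Error ≈ 4392.0833333 − 4354.6484375 ≈ 37.43490.

37.43490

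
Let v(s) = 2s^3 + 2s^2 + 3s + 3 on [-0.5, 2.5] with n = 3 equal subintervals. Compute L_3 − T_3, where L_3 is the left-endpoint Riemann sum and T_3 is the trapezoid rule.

-26.25

L_3 = 25.75.
T_3 = 52.
L_3 − T_3 = -26.25.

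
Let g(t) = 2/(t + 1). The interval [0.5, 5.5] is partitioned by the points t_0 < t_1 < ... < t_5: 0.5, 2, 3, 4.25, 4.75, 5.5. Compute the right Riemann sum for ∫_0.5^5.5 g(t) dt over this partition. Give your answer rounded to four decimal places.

Subinterval widths: 1.5, 1, 1.25, 0.5, 0.75.
Right endpoints: 2, 3, 4.25, 4.75, 5.5.
g(2) = 2/3, g(3) = 0.5, g(4.25) = 8/21, g(4.75) = 8/23, g(5.5) = 4/13.
Sum = Σ Δt_i · g(t_i).
Sum ≈ 2.3809.

2.3809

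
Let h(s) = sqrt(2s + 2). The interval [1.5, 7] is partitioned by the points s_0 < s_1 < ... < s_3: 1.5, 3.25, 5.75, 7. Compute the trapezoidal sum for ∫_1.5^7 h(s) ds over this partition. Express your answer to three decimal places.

17.541

Subinterval widths: 1.75, 2.5, 1.25.
h(1.5) ≈ 2.236, h(3.25) ≈ 2.915, h(5.75) ≈ 3.674, h(7) ≈ 4.000.
On each subinterval the trapezoid contributes (Δs_i/2)·[h(s_{i-1}) + h(s_i)].
Sum ≈ 17.541.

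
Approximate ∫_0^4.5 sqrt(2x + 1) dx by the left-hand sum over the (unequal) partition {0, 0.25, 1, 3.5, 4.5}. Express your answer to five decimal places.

Subinterval widths: 0.25, 0.75, 2.5, 1.
Left endpoints: 0, 0.25, 1, 3.5.
f(0) ≈ 1.00000, f(0.25) ≈ 1.22474, f(1) ≈ 1.73205, f(3.5) ≈ 2.82843.
Sum = Σ Δx_i · f(x_i).
Sum ≈ 8.32711.

8.32711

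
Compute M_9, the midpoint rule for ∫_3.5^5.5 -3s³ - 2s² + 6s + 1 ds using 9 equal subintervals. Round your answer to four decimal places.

Δs = (5.5 − 3.5)/9 = 2/9.
Midpoints: 65/18, 23/6, 73/18, 77/18, 4.5, 85/18, 89/18, 31/6, 97/18.
f(65/18) = -281261/1944, f(23/6) = -174.375, f(73/18) = -403717/1944, f(77/18) = -475841/1944, f(4.5) = -285.875, f(85/18) = -643801/1944, f(89/18) = -740405/1944, f(31/6) = -31331/72, f(97/18) = -960781/1944.
Sum = Δs · [f(65/18) + f(23/6) + f(73/18) + ...].
Sum ≈ -599.7335.

-599.7335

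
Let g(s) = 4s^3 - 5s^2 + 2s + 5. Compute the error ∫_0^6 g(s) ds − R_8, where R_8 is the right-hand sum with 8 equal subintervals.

-278.4375

Exact integral: ∫_0^6 g(s) ds = 1002.
R_8 = 1280.4375.
Error = 1002 − 1280.4375 = -278.4375.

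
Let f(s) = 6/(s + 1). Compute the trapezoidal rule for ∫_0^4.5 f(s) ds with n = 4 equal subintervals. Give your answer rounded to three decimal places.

Δs = (4.5 − 0)/4 = 1.125.
f(0) = 6, f(1.125) = 48/17, f(2.25) = 24/13, f(3.375) = 48/35, f(4.5) = 12/11.
T_4 = (Δs/2)·[f(s_0) + 2f(s_1) + 2f(s_2) + 2f(s_3) + f(s_4)].
Sum ≈ 10.785.

10.785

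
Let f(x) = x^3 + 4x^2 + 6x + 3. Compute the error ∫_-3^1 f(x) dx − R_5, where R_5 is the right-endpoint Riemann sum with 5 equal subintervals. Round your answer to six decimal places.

-8.426667

Exact integral: ∫_-3^1 f(x) dx ≈ 5.33333333.
R_5 = 13.76.
Error ≈ 5.33333333 − 13.76 ≈ -8.426667.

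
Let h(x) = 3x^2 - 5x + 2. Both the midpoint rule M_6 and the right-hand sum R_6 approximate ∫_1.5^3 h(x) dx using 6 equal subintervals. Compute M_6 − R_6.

-1.6640625

M_6 = 9.7265625.
R_6 = 11.390625.
M_6 − R_6 = -1.6640625.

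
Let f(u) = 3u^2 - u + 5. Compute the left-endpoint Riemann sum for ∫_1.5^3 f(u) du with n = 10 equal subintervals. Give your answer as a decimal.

Δu = (3 − 1.5)/10 = 0.15.
Left endpoints: 1.5, 1.65, 1.8, 1.95, 2.1, 2.25, 2.4, 2.55, 2.7, 2.85.
f(1.5) = 10.25, f(1.65) = 11.5175, f(1.8) = 12.92, f(1.95) = 14.4575, f(2.1) = 16.13, f(2.25) = 17.9375, f(2.4) = 19.88, f(2.55) = 21.9575, f(2.7) = 24.17, f(2.85) = 26.5175.
Sum = Δu · [f(1.5) + f(1.65) + f(1.8) + ...].
Sum = 26.360625.

26.360625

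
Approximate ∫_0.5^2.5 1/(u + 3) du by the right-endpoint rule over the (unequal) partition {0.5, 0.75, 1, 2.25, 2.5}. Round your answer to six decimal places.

0.412716

Subinterval widths: 0.25, 0.25, 1.25, 0.25.
Right endpoints: 0.75, 1, 2.25, 2.5.
f(0.75) = 4/15, f(1) = 0.25, f(2.25) = 4/21, f(2.5) = 2/11.
Sum = Σ Δu_i · f(u_i).
Sum ≈ 0.412716.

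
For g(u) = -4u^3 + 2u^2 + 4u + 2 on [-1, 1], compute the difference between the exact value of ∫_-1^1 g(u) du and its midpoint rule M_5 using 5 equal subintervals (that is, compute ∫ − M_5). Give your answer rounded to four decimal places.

0.0533

Exact integral: ∫_-1^1 g(u) du ≈ 5.333333.
M_5 = 5.28.
Error ≈ 5.333333 − 5.28 ≈ 0.0533.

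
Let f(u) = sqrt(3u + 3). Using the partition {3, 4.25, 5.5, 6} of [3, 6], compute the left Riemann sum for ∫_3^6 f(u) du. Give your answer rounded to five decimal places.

Subinterval widths: 1.25, 1.25, 0.5.
Left endpoints: 3, 4.25, 5.5.
f(3) ≈ 3.46410, f(4.25) ≈ 3.96863, f(5.5) ≈ 4.41588.
Sum = Σ Δu_i · f(u_i).
Sum ≈ 11.49885.

11.49885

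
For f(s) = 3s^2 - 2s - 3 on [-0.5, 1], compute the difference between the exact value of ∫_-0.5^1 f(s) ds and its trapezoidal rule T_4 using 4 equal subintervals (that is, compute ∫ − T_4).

Exact integral: ∫_-0.5^1 f(s) ds = -4.125.
T_4 = -4.01953125.
Error = -4.125 − (-4.01953125) = -0.10546875.

-0.10546875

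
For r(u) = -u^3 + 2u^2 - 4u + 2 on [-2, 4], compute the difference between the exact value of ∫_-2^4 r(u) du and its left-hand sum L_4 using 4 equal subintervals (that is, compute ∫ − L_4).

-51.75

Exact integral: ∫_-2^4 r(u) du = -24.
L_4 = 27.75.
Error = -24 − 27.75 = -51.75.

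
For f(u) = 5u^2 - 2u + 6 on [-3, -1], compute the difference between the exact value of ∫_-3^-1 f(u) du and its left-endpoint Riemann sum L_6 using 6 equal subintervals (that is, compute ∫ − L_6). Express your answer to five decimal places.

-7.51852

Exact integral: ∫_-3^-1 f(u) du ≈ 63.3333333.
L_6 ≈ 70.8518519.
Error ≈ 63.3333333 − 70.8518519 ≈ -7.51852.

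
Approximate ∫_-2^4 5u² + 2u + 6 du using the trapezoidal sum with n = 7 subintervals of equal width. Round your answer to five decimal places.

Δu = (4 − (-2))/7 = 6/7.
f(-2) = 22, f(-8/7) = 502/49, f(-2/7) = 286/49, f(4/7) = 430/49, f(10/7) = 934/49, f(16/7) = 1798/49, f(22/7) = 3022/49, f(4) = 94.
T_7 = (Δu/2)·[f(u_0) + 2f(u_1) + ... + 2f(u_{6}) + f(u_7)].
Sum ≈ 171.67347.

171.67347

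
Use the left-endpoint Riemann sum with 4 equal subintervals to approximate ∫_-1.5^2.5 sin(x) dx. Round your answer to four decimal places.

0.0000

Δx = (2.5 − (-1.5))/4 = 1.
Left endpoints: -1.5, -0.5, 0.5, 1.5.
f(-1.5) ≈ -0.9975, f(-0.5) ≈ -0.4794, f(0.5) ≈ 0.4794, f(1.5) ≈ 0.9975.
Sum = Δx · [f(-1.5) + f(-0.5) + f(0.5) + f(1.5)].
Sum ≈ 0.0000.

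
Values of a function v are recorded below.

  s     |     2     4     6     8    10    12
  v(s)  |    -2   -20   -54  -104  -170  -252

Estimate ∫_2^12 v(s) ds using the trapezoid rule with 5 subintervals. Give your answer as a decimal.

-950

Δs = 2.
T_5 = (2/2)·[(-2) + 2·(-20) + 2·(-54) + 2·(-104) + 2·(-170) + (-252)] = -950.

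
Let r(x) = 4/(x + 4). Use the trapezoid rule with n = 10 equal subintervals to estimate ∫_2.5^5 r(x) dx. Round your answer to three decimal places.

Δx = (5 − 2.5)/10 = 0.25.
r(2.5) = 8/13, r(2.75) = 16/27, r(3) = 4/7, r(3.25) = 16/29, r(3.5) = 8/15, r(3.75) = 16/31, r(4) = 0.5, r(4.25) = 16/33, r(4.5) = 8/17, r(4.75) = 16/35, r(5) = 4/9.
T_10 = (Δx/2)·[r(x_0) + 2r(x_1) + ... + 2r(x_{9}) + r(x_10)].
Sum ≈ 1.302.

1.302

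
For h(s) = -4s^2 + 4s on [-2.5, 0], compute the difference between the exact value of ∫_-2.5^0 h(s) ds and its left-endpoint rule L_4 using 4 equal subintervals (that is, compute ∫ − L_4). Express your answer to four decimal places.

Exact integral: ∫_-2.5^0 h(s) ds ≈ -33.333333.
L_4 = -44.921875.
Error ≈ -33.333333 − (-44.921875) ≈ 11.5885.

11.5885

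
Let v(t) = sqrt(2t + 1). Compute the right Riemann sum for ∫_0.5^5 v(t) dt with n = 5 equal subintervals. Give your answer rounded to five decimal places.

12.04727

Δt = (5 − 0.5)/5 = 0.9.
Right endpoints: 1.4, 2.3, 3.2, 4.1, 5.
v(1.4) ≈ 1.94936, v(2.3) ≈ 2.36643, v(3.2) ≈ 2.72029, v(4.1) ≈ 3.03315, v(5) ≈ 3.31662.
Sum = Δt · [v(1.4) + v(2.3) + v(3.2) + v(4.1) + v(5)].
Sum ≈ 12.04727.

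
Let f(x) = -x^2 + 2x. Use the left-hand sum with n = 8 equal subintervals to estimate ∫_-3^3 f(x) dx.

Δx = (3 − (-3))/8 = 0.75.
Left endpoints: -3, -2.25, -1.5, -0.75, 0, 0.75, 1.5, 2.25.
f(-3) = -15, f(-2.25) = -9.5625, f(-1.5) = -5.25, f(-0.75) = -2.0625, f(0) = 0, f(0.75) = 0.9375, f(1.5) = 0.75, f(2.25) = -0.5625.
Sum = Δx · [f(-3) + f(-2.25) + f(-1.5) + ...].
Sum = -23.0625.

-23.0625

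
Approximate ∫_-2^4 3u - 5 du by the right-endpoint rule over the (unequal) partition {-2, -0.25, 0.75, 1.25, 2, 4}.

1.3125

Subinterval widths: 1.75, 1, 0.5, 0.75, 2.
Right endpoints: -0.25, 0.75, 1.25, 2, 4.
f(-0.25) = -5.75, f(0.75) = -2.75, f(1.25) = -1.25, f(2) = 1, f(4) = 7.
Sum = Σ Δu_i · f(u_i).
Sum = 1.3125.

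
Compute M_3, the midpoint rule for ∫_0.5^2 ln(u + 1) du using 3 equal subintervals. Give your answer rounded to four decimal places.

Δu = (2 − 0.5)/3 = 0.5.
Midpoints: 0.75, 1.25, 1.75.
f(0.75) ≈ 0.5596, f(1.25) ≈ 0.8109, f(1.75) ≈ 1.0116.
Sum = Δu · [f(0.75) + f(1.25) + f(1.75)].
Sum ≈ 1.1911.

1.1911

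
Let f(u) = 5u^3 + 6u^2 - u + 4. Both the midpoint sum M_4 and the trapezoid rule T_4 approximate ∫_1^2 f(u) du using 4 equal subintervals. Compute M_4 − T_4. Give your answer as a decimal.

M_4 = 35.1015625.
T_4 = 35.546875.
M_4 − T_4 = -0.4453125.

-0.4453125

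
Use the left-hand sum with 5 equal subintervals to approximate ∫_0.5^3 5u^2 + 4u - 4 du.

39.375

Δu = (3 − 0.5)/5 = 0.5.
Left endpoints: 0.5, 1, 1.5, 2, 2.5.
f(0.5) = -0.75, f(1) = 5, f(1.5) = 13.25, f(2) = 24, f(2.5) = 37.25.
Sum = Δu · [f(0.5) + f(1) + f(1.5) + f(2) + f(2.5)].
Sum = 39.375.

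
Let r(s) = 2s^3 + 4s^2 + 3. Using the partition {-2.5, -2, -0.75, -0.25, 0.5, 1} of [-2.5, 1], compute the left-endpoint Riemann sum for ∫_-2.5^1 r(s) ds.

8.8671875

Subinterval widths: 0.5, 1.25, 0.5, 0.75, 0.5.
Left endpoints: -2.5, -2, -0.75, -0.25, 0.5.
r(-2.5) = -3.25, r(-2) = 3, r(-0.75) = 4.40625, r(-0.25) = 3.21875, r(0.5) = 4.25.
Sum = Σ Δs_i · r(s_i).
Sum = 8.8671875.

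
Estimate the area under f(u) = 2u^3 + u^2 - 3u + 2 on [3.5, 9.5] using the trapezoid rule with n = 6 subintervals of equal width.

4204

Δu = (9.5 − 3.5)/6 = 1.
f(3.5) = 89.5, f(4.5) = 191, f(5.5) = 348.5, f(6.5) = 574, f(7.5) = 879.5, f(8.5) = 1277, f(9.5) = 1778.5.
T_6 = (Δu/2)·[f(u_0) + 2f(u_1) + ... + 2f(u_{5}) + f(u_6)].
Sum = 4204.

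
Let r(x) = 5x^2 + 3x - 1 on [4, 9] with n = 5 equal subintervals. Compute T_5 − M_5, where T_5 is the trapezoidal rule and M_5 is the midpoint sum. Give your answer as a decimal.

T_5 = 1205.
M_5 = 1198.75.
T_5 − M_5 = 6.25.

6.25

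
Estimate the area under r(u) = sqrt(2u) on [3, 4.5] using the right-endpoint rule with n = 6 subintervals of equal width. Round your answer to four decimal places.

Δu = (4.5 − 3)/6 = 0.25.
Right endpoints: 3.25, 3.5, 3.75, 4, 4.25, 4.5.
r(3.25) ≈ 2.5495, r(3.5) ≈ 2.6458, r(3.75) ≈ 2.7386, r(4) ≈ 2.8284, r(4.25) ≈ 2.9155, r(4.5) ≈ 3.0000.
Sum = Δu · [r(3.25) + r(3.5) + r(3.75) + ...].
Sum ≈ 4.1694.

4.1694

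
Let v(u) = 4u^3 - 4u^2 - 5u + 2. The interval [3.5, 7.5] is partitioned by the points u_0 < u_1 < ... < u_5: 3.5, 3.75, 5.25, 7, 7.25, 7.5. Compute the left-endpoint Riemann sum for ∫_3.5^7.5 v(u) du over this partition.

Subinterval widths: 0.25, 1.5, 1.75, 0.25, 0.25.
Left endpoints: 3.5, 3.75, 5.25, 7, 7.25.
v(3.5) = 107, v(3.75) = 137.9375, v(5.25) = 444.3125, v(7) = 1143, v(7.25) = 1279.8125.
Sum = Σ Δu_i · v(u_i).
Sum = 1616.90625.

1616.90625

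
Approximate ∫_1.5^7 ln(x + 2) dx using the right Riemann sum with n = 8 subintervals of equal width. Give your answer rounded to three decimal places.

10.208

Δx = (7 − 1.5)/8 = 0.6875.
Right endpoints: 2.1875, 2.875, 3.5625, 4.25, 4.9375, 5.625, 6.3125, 7.
f(2.1875) ≈ 1.432, f(2.875) ≈ 1.584, f(3.5625) ≈ 1.716, f(4.25) ≈ 1.833, f(4.9375) ≈ 1.937, f(5.625) ≈ 2.031, f(6.3125) ≈ 2.118, f(7) ≈ 2.197.
Sum = Δx · [f(2.1875) + f(2.875) + f(3.5625) + ...].
Sum ≈ 10.208.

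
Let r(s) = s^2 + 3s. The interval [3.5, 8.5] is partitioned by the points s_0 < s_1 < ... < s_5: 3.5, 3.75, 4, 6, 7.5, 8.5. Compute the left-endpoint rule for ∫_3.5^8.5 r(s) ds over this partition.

Subinterval widths: 0.25, 0.25, 2, 1.5, 1.
Left endpoints: 3.5, 3.75, 4, 6, 7.5.
r(3.5) = 22.75, r(3.75) = 25.3125, r(4) = 28, r(6) = 54, r(7.5) = 78.75.
Sum = Σ Δs_i · r(s_i).
Sum = 227.765625.

227.765625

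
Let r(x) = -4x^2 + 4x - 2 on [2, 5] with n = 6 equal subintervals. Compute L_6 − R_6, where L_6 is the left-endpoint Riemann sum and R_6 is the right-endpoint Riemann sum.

L_6 = -102.5.
R_6 = -138.5.
L_6 − R_6 = 36.

36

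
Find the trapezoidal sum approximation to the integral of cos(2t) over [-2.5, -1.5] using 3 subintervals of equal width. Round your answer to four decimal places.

-0.5295

Δt = (-1.5 − (-2.5))/3 = 1/3.
f(-2.5) ≈ 0.2837, f(-13/6) ≈ -0.3700, f(-11/6) ≈ -0.8653, f(-1.5) ≈ -0.9900.
T_3 = (Δt/2)·[f(t_0) + 2f(t_1) + 2f(t_2) + f(t_3)].
Sum ≈ -0.5295.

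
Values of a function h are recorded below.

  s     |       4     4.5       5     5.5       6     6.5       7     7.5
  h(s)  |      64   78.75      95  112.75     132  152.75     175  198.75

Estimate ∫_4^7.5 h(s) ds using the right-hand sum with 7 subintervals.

Δs = 0.5.
Sum = 0.5·[78.75 + 95 + 112.75 + 132 + 152.75 + 175 + 198.75] = 472.5.

472.5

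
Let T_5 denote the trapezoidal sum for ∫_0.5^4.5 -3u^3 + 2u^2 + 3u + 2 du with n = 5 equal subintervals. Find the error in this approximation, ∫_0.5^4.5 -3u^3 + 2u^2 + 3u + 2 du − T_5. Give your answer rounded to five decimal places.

Exact integral: ∫_0.5^4.5 f(u) du ≈ -208.8333333.
T_5 = -217.58.
Error ≈ -208.8333333 − (-217.58) ≈ 8.74667.

8.74667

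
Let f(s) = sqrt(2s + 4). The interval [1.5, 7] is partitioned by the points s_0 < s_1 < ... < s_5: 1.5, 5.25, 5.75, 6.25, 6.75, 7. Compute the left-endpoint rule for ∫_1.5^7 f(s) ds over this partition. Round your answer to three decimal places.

16.871

Subinterval widths: 3.75, 0.5, 0.5, 0.5, 0.25.
Left endpoints: 1.5, 5.25, 5.75, 6.25, 6.75.
f(1.5) ≈ 2.646, f(5.25) ≈ 3.808, f(5.75) ≈ 3.937, f(6.25) ≈ 4.062, f(6.75) ≈ 4.183.
Sum = Σ Δs_i · f(s_i).
Sum ≈ 16.871.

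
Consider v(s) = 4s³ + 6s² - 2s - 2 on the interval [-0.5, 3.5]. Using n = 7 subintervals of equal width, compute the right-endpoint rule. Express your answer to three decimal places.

Δs = (3.5 − (-0.5))/7 = 4/7.
Right endpoints: 1/14, 9/14, 17/14, 25/14, 33/14, 41/14, 3.5.
v(1/14) = -724/343, v(9/14) = 88/343, v(17/14) = 3972/343, v(25/14) = 12464/343, v(33/14) = 27100/343, v(41/14) = 49416/343, v(3.5) = 236.
Sum = Δs · [v(1/14) + v(9/14) + v(17/14) + ...].
Sum ≈ 288.653.

288.653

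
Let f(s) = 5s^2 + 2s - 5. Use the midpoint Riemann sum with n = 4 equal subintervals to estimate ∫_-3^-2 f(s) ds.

Δs = (-2 − (-3))/4 = 0.25.
Midpoints: -2.875, -2.625, -2.375, -2.125.
f(-2.875) = 30.578125, f(-2.625) = 24.203125, f(-2.375) = 18.453125, f(-2.125) = 13.328125.
Sum = Δs · [f(-2.875) + f(-2.625) + f(-2.375) + f(-2.125)].
Sum = 21.640625.

21.640625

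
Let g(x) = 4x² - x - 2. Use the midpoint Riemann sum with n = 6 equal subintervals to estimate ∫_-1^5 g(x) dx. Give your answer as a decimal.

Δx = (5 − (-1))/6 = 1.
Midpoints: -0.5, 0.5, 1.5, 2.5, 3.5, 4.5.
g(-0.5) = -0.5, g(0.5) = -1.5, g(1.5) = 5.5, g(2.5) = 20.5, g(3.5) = 43.5, g(4.5) = 74.5.
Sum = Δx · [g(-0.5) + g(0.5) + g(1.5) + ...].
Sum = 142.

142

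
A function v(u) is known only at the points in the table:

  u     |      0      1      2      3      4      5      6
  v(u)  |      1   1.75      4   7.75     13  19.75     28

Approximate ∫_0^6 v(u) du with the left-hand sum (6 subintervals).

Δu = 1.
Sum = 1·[1 + 1.75 + 4 + 7.75 + 13 + 19.75] = 47.25.

47.25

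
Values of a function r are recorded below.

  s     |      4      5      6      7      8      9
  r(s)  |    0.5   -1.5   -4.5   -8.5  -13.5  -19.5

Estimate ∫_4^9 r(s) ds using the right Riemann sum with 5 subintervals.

-47.5

Δs = 1.
Sum = 1·[(-1.5) + (-4.5) + (-8.5) + (-13.5) + (-19.5)] = -47.5.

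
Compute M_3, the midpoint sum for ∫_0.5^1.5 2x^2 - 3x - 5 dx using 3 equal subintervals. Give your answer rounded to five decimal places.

Δx = (1.5 − 0.5)/3 = 1/3.
Midpoints: 2/3, 1, 4/3.
f(2/3) = -55/9, f(1) = -6, f(4/3) = -49/9.
Sum = Δx · [f(2/3) + f(1) + f(4/3)].
Sum ≈ -5.85185.

-5.85185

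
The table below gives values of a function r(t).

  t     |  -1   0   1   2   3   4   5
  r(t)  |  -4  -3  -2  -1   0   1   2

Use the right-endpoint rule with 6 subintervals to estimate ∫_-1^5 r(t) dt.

Δt = 1.
Sum = 1·[(-3) + (-2) + (-1) + 0 + 1 + 2] = -3.

-3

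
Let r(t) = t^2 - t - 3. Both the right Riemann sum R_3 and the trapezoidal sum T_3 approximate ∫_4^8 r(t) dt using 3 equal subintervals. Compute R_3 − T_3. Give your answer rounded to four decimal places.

R_3 ≈ 143.851852.
T_3 ≈ 114.518519.
R_3 − T_3 ≈ 29.3333.

29.3333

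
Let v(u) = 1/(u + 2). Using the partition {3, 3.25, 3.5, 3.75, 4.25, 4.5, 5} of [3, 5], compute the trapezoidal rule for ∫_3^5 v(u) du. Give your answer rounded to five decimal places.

Subinterval widths: 0.25, 0.25, 0.25, 0.5, 0.25, 0.5.
v(3) = 0.2, v(3.25) = 4/21, v(3.5) = 2/11, v(3.75) = 4/23, v(4.25) = 0.16, v(4.5) = 2/13, v(5) = 1/7.
On each subinterval the trapezoid contributes (Δu_i/2)·[v(u_{i-1}) + v(u_i)].
Sum ≈ 0.33670.

0.33670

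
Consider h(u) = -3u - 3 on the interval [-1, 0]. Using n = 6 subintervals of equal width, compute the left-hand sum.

-1.25

Δu = (0 − (-1))/6 = 1/6.
Left endpoints: -1, -5/6, -2/3, -0.5, -1/3, -1/6.
h(-1) = 0, h(-5/6) = -0.5, h(-2/3) = -1, h(-0.5) = -1.5, h(-1/3) = -2, h(-1/6) = -2.5.
Sum = Δu · [h(-1) + h(-5/6) + h(-2/3) + ...].
Sum = -1.25.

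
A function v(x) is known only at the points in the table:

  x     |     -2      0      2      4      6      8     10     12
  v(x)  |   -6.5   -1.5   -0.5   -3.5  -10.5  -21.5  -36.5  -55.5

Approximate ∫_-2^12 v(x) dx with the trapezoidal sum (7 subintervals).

Δx = 2.
T_7 = (2/2)·[(-6.5) + 2·(-1.5) + 2·(-0.5) + 2·(-3.5) + 2·(-10.5) + 2·(-21.5) + 2·(-36.5) + (-55.5)] = -210.

-210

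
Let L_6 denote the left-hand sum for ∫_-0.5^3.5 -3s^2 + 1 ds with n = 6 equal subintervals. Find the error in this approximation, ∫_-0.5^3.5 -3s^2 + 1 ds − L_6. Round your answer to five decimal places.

Exact integral: ∫_-0.5^3.5 f(s) ds = -39.
L_6 ≈ -27.8888889.
Error ≈ -39 − (-27.8888889) ≈ -11.11111.

-11.11111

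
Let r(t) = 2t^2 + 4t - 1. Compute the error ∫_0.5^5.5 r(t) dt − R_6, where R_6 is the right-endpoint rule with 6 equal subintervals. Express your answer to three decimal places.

Exact integral: ∫_0.5^5.5 r(t) dt ≈ 165.83333.
R_6 ≈ 200.32407.
Error ≈ 165.83333 − 200.32407 ≈ -34.491.

-34.491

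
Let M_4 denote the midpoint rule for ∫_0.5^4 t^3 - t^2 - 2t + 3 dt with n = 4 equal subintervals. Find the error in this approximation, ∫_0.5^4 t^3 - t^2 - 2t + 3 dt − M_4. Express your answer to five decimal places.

Exact integral: ∫_0.5^4 f(t) dt ≈ 37.4427083.
M_4 ≈ 36.1586914.
Error ≈ 37.4427083 − 36.1586914 ≈ 1.28402.

1.28402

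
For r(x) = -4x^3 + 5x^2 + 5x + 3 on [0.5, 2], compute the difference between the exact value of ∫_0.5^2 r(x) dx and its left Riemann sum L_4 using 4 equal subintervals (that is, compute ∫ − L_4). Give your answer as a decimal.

Exact integral: ∫_0.5^2 r(x) dx = 11.0625.
L_4 = 11.6953125.
Error = 11.0625 − 11.6953125 = -0.6328125.

-0.6328125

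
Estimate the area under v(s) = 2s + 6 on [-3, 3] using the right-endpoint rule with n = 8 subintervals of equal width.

40.5

Δs = (3 − (-3))/8 = 0.75.
Right endpoints: -2.25, -1.5, -0.75, 0, 0.75, 1.5, 2.25, 3.
v(-2.25) = 1.5, v(-1.5) = 3, v(-0.75) = 4.5, v(0) = 6, v(0.75) = 7.5, v(1.5) = 9, v(2.25) = 10.5, v(3) = 12.
Sum = Δs · [v(-2.25) + v(-1.5) + v(-0.75) + ...].
Sum = 40.5.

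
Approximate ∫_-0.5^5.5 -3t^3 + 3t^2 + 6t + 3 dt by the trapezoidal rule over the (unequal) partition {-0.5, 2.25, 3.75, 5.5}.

Subinterval widths: 2.75, 1.5, 1.75.
f(-0.5) = 1.125, f(2.25) = -2.484375, f(3.75) = -90.515625, f(5.5) = -372.375.
On each subinterval the trapezoid contributes (Δt_i/2)·[f(t_{i-1}) + f(t_i)].
Sum = -476.6484375.

-476.6484375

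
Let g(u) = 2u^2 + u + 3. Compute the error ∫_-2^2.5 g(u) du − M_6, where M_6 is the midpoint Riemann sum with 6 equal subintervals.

0.421875

Exact integral: ∫_-2^2.5 g(u) du = 30.375.
M_6 = 29.953125.
Error = 30.375 − 29.953125 = 0.421875.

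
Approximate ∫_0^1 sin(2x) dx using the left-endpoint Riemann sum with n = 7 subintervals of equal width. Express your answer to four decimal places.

0.6383

Δx = (1 − 0)/7 = 1/7.
Left endpoints: 0, 1/7, 2/7, 3/7, 4/7, 5/7, 6/7.
f(0) ≈ 0.0000, f(1/7) ≈ 0.2818, f(2/7) ≈ 0.5408, f(3/7) ≈ 0.7560, f(4/7) ≈ 0.9098, f(5/7) ≈ 0.9899, f(6/7) ≈ 0.9897.
Sum = Δx · [f(0) + f(1/7) + f(2/7) + ...].
Sum ≈ 0.6383.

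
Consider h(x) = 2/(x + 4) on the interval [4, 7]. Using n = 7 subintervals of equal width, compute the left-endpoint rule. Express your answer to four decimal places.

Δx = (7 − 4)/7 = 3/7.
Left endpoints: 4, 31/7, 34/7, 37/7, 40/7, 43/7, 46/7.
h(4) = 0.25, h(31/7) = 14/59, h(34/7) = 7/31, h(37/7) = 14/65, h(40/7) = 7/34, h(43/7) = 14/71, h(46/7) = 7/37.
Sum = Δx · [h(4) + h(31/7) + h(34/7) + ...].
Sum ≈ 0.6517.

0.6517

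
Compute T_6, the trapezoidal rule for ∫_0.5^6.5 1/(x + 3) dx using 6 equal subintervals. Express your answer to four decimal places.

1.0044

Δx = (6.5 − 0.5)/6 = 1.
f(0.5) = 2/7, f(1.5) = 2/9, f(2.5) = 2/11, f(3.5) = 2/13, f(4.5) = 2/15, f(5.5) = 2/17, f(6.5) = 2/19.
T_6 = (Δx/2)·[f(x_0) + 2f(x_1) + ... + 2f(x_{5}) + f(x_6)].
Sum ≈ 1.0044.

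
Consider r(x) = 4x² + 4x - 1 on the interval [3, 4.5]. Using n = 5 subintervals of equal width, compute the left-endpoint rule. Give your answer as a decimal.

Δx = (4.5 − 3)/5 = 0.3.
Left endpoints: 3, 3.3, 3.6, 3.9, 4.2.
r(3) = 47, r(3.3) = 55.76, r(3.6) = 65.24, r(3.9) = 75.44, r(4.2) = 86.36.
Sum = Δx · [r(3) + r(3.3) + r(3.6) + r(3.9) + r(4.2)].
Sum = 98.94.

98.94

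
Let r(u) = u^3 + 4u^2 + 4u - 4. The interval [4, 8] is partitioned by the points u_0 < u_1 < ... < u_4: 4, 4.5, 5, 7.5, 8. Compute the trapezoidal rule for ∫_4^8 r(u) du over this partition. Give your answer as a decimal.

Subinterval widths: 0.5, 0.5, 2.5, 0.5.
r(4) = 140, r(4.5) = 186.125, r(5) = 241, r(7.5) = 672.875, r(8) = 796.
On each subinterval the trapezoid contributes (Δu_i/2)·[r(u_{i-1}) + r(u_i)].
Sum = 1697.875.

1697.875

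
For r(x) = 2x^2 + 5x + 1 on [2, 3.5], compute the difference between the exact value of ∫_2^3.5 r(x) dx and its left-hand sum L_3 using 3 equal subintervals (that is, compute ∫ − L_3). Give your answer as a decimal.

5.875

Exact integral: ∫_2^3.5 r(x) dx = 45.375.
L_3 = 39.5.
Error = 45.375 − 39.5 = 5.875.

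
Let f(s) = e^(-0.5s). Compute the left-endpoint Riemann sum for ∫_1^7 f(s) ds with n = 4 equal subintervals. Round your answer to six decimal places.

1.638448

Δs = (7 − 1)/4 = 1.5.
Left endpoints: 1, 2.5, 4, 5.5.
f(1) ≈ 0.606531, f(2.5) ≈ 0.286505, f(4) ≈ 0.135335, f(5.5) ≈ 0.063928.
Sum = Δs · [f(1) + f(2.5) + f(4) + f(5.5)].
Sum ≈ 1.638448.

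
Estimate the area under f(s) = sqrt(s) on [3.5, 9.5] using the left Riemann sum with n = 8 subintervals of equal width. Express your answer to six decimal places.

Δs = (9.5 − 3.5)/8 = 0.75.
Left endpoints: 3.5, 4.25, 5, 5.75, 6.5, 7.25, 8, 8.75.
f(3.5) ≈ 1.870829, f(4.25) ≈ 2.061553, f(5) ≈ 2.236068, f(5.75) ≈ 2.397916, f(6.5) ≈ 2.549510, f(7.25) ≈ 2.692582, f(8) ≈ 2.828427, f(8.75) ≈ 2.958040.
Sum = Δs · [f(3.5) + f(4.25) + f(5) + ...].
Sum ≈ 14.696193.

14.696193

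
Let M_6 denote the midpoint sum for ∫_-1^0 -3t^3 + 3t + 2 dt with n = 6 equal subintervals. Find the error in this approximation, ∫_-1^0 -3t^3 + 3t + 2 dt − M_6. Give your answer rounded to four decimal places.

0.0104

Exact integral: ∫_-1^0 f(t) dt = 1.25.
M_6 ≈ 1.239583.
Error ≈ 1.25 − 1.239583 ≈ 0.0104.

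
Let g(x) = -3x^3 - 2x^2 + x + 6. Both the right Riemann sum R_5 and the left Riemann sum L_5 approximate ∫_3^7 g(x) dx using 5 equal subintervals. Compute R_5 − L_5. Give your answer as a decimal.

-819.2

R_5 = -2336.32.
L_5 = -1517.12.
R_5 − L_5 = -819.2.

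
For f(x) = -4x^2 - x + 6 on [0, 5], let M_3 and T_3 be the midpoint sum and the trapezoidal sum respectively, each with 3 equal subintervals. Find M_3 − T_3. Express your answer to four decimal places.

13.8889

M_3 ≈ -144.537037.
T_3 ≈ -158.425926.
M_3 − T_3 ≈ 13.8889.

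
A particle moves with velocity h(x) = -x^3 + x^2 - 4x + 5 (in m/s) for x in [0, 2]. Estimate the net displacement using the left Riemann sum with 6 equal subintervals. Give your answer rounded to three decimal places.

2.593

Δx = (2 − 0)/6 = 1/3.
Left endpoints: 0, 1/3, 2/3, 1, 4/3, 5/3.
h(0) = 5, h(1/3) = 101/27, h(2/3) = 67/27, h(1) = 1, h(4/3) = -25/27, h(5/3) = -95/27.
Sum = Δx · [h(0) + h(1/3) + h(2/3) + ...].
Sum ≈ 2.593.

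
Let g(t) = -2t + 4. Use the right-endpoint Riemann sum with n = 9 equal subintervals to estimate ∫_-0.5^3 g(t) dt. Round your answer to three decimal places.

3.889

Δt = (3 − (-0.5))/9 = 7/18.
Right endpoints: -1/9, 5/18, 2/3, 19/18, 13/9, 11/6, 20/9, 47/18, 3.
g(-1/9) = 38/9, g(5/18) = 31/9, g(2/3) = 8/3, g(19/18) = 17/9, g(13/9) = 10/9, g(11/6) = 1/3, g(20/9) = -4/9, g(47/18) = -11/9, g(3) = -2.
Sum = Δt · [g(-1/9) + g(5/18) + g(2/3) + ...].
Sum ≈ 3.889.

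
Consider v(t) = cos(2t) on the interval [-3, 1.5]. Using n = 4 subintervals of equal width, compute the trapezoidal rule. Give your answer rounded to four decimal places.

-0.0372

Δt = (1.5 − (-3))/4 = 1.125.
v(-3) ≈ 0.9602, v(-1.875) ≈ -0.8206, v(-0.75) ≈ 0.0707, v(0.375) ≈ 0.7317, v(1.5) ≈ -0.9900.
T_4 = (Δt/2)·[v(t_0) + 2v(t_1) + 2v(t_2) + 2v(t_3) + v(t_4)].
Sum ≈ -0.0372.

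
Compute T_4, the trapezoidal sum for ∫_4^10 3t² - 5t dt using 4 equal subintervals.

732.75

Δt = (10 − 4)/4 = 1.5.
f(4) = 28, f(5.5) = 63.25, f(7) = 112, f(8.5) = 174.25, f(10) = 250.
T_4 = (Δt/2)·[f(t_0) + 2f(t_1) + 2f(t_2) + 2f(t_3) + f(t_4)].
Sum = 732.75.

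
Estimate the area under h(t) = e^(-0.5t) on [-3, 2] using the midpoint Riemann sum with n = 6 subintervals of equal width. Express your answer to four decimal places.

Δt = (2 − (-3))/6 = 5/6.
Midpoints: -31/12, -1.75, -11/12, -1/12, 0.75, 19/12.
h(-31/12) ≈ 3.6388, h(-1.75) ≈ 2.3989, h(-11/12) ≈ 1.5814, h(-1/12) ≈ 1.0425, h(0.75) ≈ 0.6873, h(19/12) ≈ 0.4531.
Sum = Δt · [h(-31/12) + h(-1.75) + h(-11/12) + ...].
Sum ≈ 8.1684.

8.1684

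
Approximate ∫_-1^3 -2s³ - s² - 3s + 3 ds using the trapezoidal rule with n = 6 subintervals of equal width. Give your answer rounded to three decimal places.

Δs = (3 − (-1))/6 = 2/3.
f(-1) = 7, f(-1/3) = 107/27, f(1/3) = 49/27, f(1) = -3, f(5/3) = -379/27, f(7/3) = -941/27, f(3) = -69.
T_6 = (Δs/2)·[f(s_0) + 2f(s_1) + ... + 2f(s_{5}) + f(s_6)].
Sum ≈ -51.407.

-51.407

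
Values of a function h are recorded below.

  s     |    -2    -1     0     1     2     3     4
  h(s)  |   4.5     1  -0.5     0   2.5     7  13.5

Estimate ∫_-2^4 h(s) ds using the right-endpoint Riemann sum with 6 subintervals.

Δs = 1.
Sum = 1·[1 + (-0.5) + 0 + 2.5 + 7 + 13.5] = 23.5.

23.5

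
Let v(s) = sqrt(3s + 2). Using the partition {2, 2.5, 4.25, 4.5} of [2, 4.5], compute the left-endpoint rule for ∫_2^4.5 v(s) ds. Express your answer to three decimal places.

Subinterval widths: 0.5, 1.75, 0.25.
Left endpoints: 2, 2.5, 4.25.
v(2) ≈ 2.828, v(2.5) ≈ 3.082, v(4.25) ≈ 3.841.
Sum = Σ Δs_i · v(s_i).
Sum ≈ 7.768.

7.768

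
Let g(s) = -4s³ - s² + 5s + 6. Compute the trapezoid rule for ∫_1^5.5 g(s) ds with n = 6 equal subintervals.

-885.9375

Δs = (5.5 − 1)/6 = 0.75.
g(1) = 6, g(1.75) = -9.75, g(2.5) = -50.25, g(3.25) = -125.625, g(4) = -246, g(4.75) = -421.5, g(5.5) = -662.25.
T_6 = (Δs/2)·[g(s_0) + 2g(s_1) + ... + 2g(s_{5}) + g(s_6)].
Sum = -885.9375.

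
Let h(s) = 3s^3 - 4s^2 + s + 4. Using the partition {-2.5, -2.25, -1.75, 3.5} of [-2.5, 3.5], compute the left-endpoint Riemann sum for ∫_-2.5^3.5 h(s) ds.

-180.83984375

Subinterval widths: 0.25, 0.5, 5.25.
Left endpoints: -2.5, -2.25, -1.75.
h(-2.5) = -70.375, h(-2.25) = -52.671875, h(-1.75) = -26.078125.
Sum = Σ Δs_i · h(s_i).
Sum = -180.83984375.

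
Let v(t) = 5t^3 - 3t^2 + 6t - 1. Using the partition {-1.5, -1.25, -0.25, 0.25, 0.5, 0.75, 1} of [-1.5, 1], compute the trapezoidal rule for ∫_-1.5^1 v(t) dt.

-18.15234375

Subinterval widths: 0.25, 1, 0.5, 0.25, 0.25, 0.25.
v(-1.5) = -33.625, v(-1.25) = -22.953125, v(-0.25) = -2.765625, v(0.25) = 0.390625, v(0.5) = 1.875, v(0.75) = 3.921875, v(1) = 7.
On each subinterval the trapezoid contributes (Δt_i/2)·[v(t_{i-1}) + v(t_i)].
Sum = -18.15234375.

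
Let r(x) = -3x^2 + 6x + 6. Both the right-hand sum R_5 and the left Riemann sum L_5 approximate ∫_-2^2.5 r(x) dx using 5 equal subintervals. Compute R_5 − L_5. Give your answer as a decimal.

R_5 = 17.415.
L_5 = -0.81.
R_5 − L_5 = 18.225.

18.225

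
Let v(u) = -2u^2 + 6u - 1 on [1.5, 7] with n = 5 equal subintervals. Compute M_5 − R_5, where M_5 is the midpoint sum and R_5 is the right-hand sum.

M_5 = -90.5575.
R_5 = -127.16.
M_5 − R_5 = 36.6025.

36.6025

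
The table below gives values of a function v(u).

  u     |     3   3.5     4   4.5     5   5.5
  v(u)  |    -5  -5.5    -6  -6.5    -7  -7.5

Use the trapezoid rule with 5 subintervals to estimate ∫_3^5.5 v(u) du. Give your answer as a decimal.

Δu = 0.5.
T_5 = (0.5/2)·[(-5) + 2·(-5.5) + 2·(-6) + 2·(-6.5) + 2·(-7) + (-7.5)] = -15.625.

-15.625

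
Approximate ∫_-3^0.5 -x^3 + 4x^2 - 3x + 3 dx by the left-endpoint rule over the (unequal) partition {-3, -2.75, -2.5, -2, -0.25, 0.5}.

Subinterval widths: 0.25, 0.25, 0.5, 1.75, 0.75.
Left endpoints: -3, -2.75, -2.5, -2, -0.25.
f(-3) = 75, f(-2.75) = 62.296875, f(-2.5) = 51.125, f(-2) = 33, f(-0.25) = 4.015625.
Sum = Σ Δx_i · f(x_i).
Sum = 120.6484375.

120.6484375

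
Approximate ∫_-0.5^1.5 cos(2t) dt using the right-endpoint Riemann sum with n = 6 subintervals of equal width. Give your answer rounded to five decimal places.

0.21791

Δt = (1.5 − (-0.5))/6 = 1/3.
Right endpoints: -1/6, 1/6, 0.5, 5/6, 7/6, 1.5.
f(-1/6) ≈ 0.94496, f(1/6) ≈ 0.94496, f(0.5) ≈ 0.54030, f(5/6) ≈ -0.09572, f(7/6) ≈ -0.69076, f(1.5) ≈ -0.98999.
Sum = Δt · [f(-1/6) + f(1/6) + f(0.5) + ...].
Sum ≈ 0.21791.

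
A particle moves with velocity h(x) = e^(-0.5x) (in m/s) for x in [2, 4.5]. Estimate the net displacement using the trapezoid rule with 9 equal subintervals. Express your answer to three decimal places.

0.526

Δx = (4.5 − 2)/9 = 5/18.
h(2) ≈ 0.368, h(41/18) ≈ 0.320, h(23/9) ≈ 0.279, h(17/6) ≈ 0.243, h(28/9) ≈ 0.211, h(61/18) ≈ 0.184, h(11/3) ≈ 0.160, h(71/18) ≈ 0.139, h(38/9) ≈ 0.121, h(4.5) ≈ 0.105.
T_9 = (Δx/2)·[h(x_0) + 2h(x_1) + ... + 2h(x_{8}) + h(x_9)].
Sum ≈ 0.526.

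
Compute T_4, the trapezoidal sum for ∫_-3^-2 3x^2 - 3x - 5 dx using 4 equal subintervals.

Δx = (-2 − (-3))/4 = 0.25.
f(-3) = 31, f(-2.75) = 25.9375, f(-2.5) = 21.25, f(-2.25) = 16.9375, f(-2) = 13.
T_4 = (Δx/2)·[f(x_0) + 2f(x_1) + 2f(x_2) + 2f(x_3) + f(x_4)].
Sum = 21.53125.

21.53125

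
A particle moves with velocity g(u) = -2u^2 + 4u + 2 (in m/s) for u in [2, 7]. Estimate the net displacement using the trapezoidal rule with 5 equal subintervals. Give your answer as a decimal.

Δu = (7 − 2)/5 = 1.
g(2) = 2, g(3) = -4, g(4) = -14, g(5) = -28, g(6) = -46, g(7) = -68.
T_5 = (Δu/2)·[g(u_0) + 2g(u_1) + ... + 2g(u_{4}) + g(u_5)].
Sum = -125.

-125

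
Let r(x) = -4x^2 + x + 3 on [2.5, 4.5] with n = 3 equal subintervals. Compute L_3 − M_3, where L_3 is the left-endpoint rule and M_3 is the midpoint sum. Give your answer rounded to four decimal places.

17.1111

L_3 ≈ -70.259259.
M_3 ≈ -87.370370.
L_3 − M_3 ≈ 17.1111.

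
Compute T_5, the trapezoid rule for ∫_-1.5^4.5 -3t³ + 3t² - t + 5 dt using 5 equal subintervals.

-203.37

Δt = (4.5 − (-1.5))/5 = 1.2.
f(-1.5) = 23.375, f(-0.3) = 5.651, f(0.9) = 4.343, f(2.1) = -11.653, f(3.3) = -73.441, f(4.5) = -212.125.
T_5 = (Δt/2)·[f(t_0) + 2f(t_1) + ... + 2f(t_{4}) + f(t_5)].
Sum = -203.37.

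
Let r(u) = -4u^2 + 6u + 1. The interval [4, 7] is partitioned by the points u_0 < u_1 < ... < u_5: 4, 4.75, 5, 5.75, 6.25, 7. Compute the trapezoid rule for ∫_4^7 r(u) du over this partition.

Subinterval widths: 0.75, 0.25, 0.75, 0.5, 0.75.
r(4) = -39, r(4.75) = -60.75, r(5) = -69, r(5.75) = -96.75, r(6.25) = -117.75, r(7) = -153.
On each subinterval the trapezoid contributes (Δu_i/2)·[r(u_{i-1}) + r(u_i)].
Sum = -270.9375.

-270.9375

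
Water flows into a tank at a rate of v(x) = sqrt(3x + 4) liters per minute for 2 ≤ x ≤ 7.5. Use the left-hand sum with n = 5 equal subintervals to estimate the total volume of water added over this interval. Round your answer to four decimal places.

22.1772

Δx = (7.5 − 2)/5 = 1.1.
Left endpoints: 2, 3.1, 4.2, 5.3, 6.4.
v(2) ≈ 3.1623, v(3.1) ≈ 3.6469, v(4.2) ≈ 4.0743, v(5.3) ≈ 4.4609, v(6.4) ≈ 4.8166.
Sum = Δx · [v(2) + v(3.1) + v(4.2) + v(5.3) + v(6.4)].
Sum ≈ 22.1772.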